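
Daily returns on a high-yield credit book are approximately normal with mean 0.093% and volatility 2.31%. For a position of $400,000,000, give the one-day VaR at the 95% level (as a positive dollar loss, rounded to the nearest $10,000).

$14,830,000

At 95% one-sided, z = 1.645.
VaR = −μ + z·σ = −(0.093%) + 1.645 × 2.31% = 3.707%.
On $400,000,000: 0.03707 × $400,000,000 = $14,828,000.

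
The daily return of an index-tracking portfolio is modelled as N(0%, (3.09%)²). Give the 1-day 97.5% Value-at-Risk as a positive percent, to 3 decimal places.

At 97.5% one-sided, z = 1.960.
VaR = z·σ = 1.960 × 3.09% = 6.056%.

6.056%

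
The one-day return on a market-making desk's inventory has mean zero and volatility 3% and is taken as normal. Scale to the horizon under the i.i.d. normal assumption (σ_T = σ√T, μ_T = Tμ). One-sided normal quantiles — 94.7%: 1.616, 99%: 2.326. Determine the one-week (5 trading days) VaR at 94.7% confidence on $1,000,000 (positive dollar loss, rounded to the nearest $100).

σ_{5d} = 3% × √5 = 6.708%.
VaR = 1.616 × 6.708% = 10.840%.
On $1,000,000: 0.10840 × $1,000,000 = $108,400.

$108,400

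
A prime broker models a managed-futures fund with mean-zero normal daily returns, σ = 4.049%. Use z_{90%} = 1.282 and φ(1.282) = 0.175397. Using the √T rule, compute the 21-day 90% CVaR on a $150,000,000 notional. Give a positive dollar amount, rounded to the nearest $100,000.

$48,800,000

σ_{21d} = 4.049% × √21 = 18.555%.
ES multiplier = φ(z)/(1−α) = 0.175397/0.1 = 1.754.
ES = 18.555% × 1.754 = 32.545%; on $150,000,000: $48,817,500.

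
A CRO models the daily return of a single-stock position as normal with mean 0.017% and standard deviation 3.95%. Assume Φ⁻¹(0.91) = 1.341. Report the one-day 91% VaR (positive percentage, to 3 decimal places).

5.280%

VaR = −μ + z·σ = −(0.017%) + 1.341 × 3.95% = 5.280%.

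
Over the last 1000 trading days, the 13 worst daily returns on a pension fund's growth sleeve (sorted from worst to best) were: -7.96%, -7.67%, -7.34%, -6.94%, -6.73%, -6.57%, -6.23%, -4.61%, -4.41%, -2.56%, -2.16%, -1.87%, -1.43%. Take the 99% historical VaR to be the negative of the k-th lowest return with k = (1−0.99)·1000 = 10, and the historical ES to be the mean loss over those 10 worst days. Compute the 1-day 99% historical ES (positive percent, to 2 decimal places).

The 10 worst returns sum to -61.02%.
ES = −(-61.02%) / 10 = 6.102% ≈ 6.10%.

6.10%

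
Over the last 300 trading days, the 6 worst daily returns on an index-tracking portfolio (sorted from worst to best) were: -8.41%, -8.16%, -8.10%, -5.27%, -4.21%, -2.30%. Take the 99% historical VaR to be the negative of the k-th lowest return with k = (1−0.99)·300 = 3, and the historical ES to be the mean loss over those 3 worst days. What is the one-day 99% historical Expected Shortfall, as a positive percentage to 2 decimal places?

8.22%

The 3 worst returns sum to -24.67%.
ES = −(-24.67%) / 3 = 8.2233…% ≈ 8.22%.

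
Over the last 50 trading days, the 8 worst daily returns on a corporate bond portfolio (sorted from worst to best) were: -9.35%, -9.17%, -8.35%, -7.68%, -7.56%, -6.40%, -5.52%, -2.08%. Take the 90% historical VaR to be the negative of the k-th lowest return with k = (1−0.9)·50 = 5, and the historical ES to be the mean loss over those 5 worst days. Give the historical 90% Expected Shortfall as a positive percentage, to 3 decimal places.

8.422%

The 5 worst returns sum to -42.11%.
ES = −(-42.11%) / 5 = 8.422%.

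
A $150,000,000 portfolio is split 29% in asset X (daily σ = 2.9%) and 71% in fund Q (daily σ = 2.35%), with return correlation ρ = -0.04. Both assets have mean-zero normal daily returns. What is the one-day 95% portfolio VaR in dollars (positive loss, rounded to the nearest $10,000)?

σ_p² = 0.29²·2.9² + 0.71²·2.35² + 2·-0.04·0.29·0.71·2.9·2.35 = 3.3789 (%²).
σ_p = √3.3789 = 1.838%.
At 95%, z = 1.645.
VaR = 1.645 × 1.838% = 3.024%; on $150,000,000 that is $4,536,000.

$4,540,000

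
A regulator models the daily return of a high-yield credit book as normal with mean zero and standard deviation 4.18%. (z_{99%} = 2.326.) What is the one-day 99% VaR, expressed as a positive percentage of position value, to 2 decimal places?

VaR = z·σ = 2.326 × 4.18% = 9.723%.

9.72%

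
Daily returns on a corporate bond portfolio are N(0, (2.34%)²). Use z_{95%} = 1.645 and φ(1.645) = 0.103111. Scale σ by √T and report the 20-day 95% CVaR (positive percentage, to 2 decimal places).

σ_{20d} = 2.34% × √20 = 10.465%.
ES multiplier = φ(z)/(1−α) = 0.103111/0.05 = 2.062.
ES = 10.465% × 2.062 = 21.579%.

21.58%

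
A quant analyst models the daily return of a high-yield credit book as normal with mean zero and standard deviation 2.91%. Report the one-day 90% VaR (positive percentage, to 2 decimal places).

3.73%

At 90% one-sided, z = 1.282.
VaR = z·σ = 1.282 × 2.91% = 3.731%.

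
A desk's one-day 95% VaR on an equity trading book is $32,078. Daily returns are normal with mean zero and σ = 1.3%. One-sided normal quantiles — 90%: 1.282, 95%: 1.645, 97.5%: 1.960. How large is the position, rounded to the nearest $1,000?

$1,500,000

VaR as a fraction of value: z·σ = 1.645 × 1.3% = 2.1385%.
Position = $32,078 / 0.021385 = $1,500,023.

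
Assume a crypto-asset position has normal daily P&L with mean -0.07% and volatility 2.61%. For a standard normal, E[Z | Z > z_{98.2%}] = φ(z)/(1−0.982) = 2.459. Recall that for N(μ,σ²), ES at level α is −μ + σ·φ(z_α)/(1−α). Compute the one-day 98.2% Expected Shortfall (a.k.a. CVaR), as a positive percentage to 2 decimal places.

6.49%

ES = −(-0.07%) + 2.61% × 2.459 = 6.488%.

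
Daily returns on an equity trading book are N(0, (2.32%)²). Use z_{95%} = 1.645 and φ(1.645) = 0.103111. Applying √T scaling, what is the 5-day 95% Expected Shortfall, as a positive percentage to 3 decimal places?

σ_{5d} = 2.32% × √5 = 5.188%.
ES multiplier = φ(z)/(1−α) = 0.103111/0.05 = 2.062.
ES = 5.188% × 2.062 = 10.698%.

10.698%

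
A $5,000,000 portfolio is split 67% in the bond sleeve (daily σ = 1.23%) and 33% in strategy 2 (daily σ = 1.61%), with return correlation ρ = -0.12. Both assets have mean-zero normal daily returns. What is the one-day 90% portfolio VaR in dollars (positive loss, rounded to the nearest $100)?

σ_p² = 0.67²·1.23² + 0.33²·1.61² + 2·-0.12·0.67·0.33·1.23·1.61 = 0.8563 (%²).
σ_p = √0.8563 = 0.925%.
At 90%, z = 1.282.
VaR = 1.282 × 0.925% = 1.186%; on $5,000,000 that is $59,300.

$59,300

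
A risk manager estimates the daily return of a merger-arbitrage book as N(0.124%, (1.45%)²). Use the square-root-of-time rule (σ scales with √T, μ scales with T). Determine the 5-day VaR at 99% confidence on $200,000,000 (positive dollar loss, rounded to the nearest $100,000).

At 99%, z = 2.326.
σ_{5d} = 1.45% × √5 = 3.242%; μ_{5d} = 5 × 0.124% = 0.620%.
VaR = −(0.620%) + 2.326 × 3.242% = 6.921%.
On $200,000,000: 0.06921 × $200,000,000 = $13,842,000.

$13,800,000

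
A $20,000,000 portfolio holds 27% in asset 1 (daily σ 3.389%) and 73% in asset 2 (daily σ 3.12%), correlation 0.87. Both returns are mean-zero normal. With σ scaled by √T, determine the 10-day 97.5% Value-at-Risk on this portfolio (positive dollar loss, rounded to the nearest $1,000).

σ_p = √(0.27²·3.389² + 0.73²·3.12² + 2·0.87·0.27·0.73·3.389·3.12) = 3.107%.
σ_{10d} = 3.107% × √10 = 9.825%.
z(97.5%) = 1.960.
VaR = 1.960 × 9.825% = 19.257%; on $20,000,000 that is $3,851,400.

$3,851,000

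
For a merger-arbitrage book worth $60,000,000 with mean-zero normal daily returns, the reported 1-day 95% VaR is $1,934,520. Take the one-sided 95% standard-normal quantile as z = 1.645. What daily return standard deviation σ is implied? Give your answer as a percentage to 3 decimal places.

VaR as a fraction: $1,934,520 / $60,000,000 = 3.224%.
σ = VaR / z = 3.224% / 1.645 = 1.960%.

1.960%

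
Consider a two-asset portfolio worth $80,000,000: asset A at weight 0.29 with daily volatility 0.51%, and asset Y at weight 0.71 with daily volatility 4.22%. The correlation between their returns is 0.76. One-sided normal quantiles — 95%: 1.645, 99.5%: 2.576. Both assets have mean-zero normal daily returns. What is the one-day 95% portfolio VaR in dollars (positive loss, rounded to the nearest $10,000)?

σ_p² = 0.29²·0.51² + 0.71²·4.22² + 2·0.76·0.29·0.71·0.51·4.22 = 9.6727 (%²).
σ_p = √9.6727 = 3.110%.
VaR = 1.645 × 3.110% = 5.116%; on $80,000,000 that is $4,092,800.

$4,090,000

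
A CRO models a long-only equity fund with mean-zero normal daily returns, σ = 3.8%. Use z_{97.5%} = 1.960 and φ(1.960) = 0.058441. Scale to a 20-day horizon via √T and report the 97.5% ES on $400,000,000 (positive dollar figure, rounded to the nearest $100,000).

$158,900,000

σ_{20d} = 3.8% × √20 = 16.994%.
ES multiplier = φ(z)/(1−α) = 0.058441/0.025 = 2.338.
ES = 16.994% × 2.338 = 39.732%; on $400,000,000: $158,928,000.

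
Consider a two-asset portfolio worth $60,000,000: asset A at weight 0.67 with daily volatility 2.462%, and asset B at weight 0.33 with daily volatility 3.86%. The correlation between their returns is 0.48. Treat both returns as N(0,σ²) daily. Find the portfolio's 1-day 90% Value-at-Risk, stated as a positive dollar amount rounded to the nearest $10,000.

σ_p² = 0.67²·2.462² + 0.33²·3.86² + 2·0.48·0.67·0.33·2.462·3.86 = 6.3607 (%²).
σ_p = √6.3607 = 2.522%.
At 90%, z = 1.282.
VaR = 1.282 × 2.522% = 3.233%; on $60,000,000 that is $1,939,800.

$1,940,000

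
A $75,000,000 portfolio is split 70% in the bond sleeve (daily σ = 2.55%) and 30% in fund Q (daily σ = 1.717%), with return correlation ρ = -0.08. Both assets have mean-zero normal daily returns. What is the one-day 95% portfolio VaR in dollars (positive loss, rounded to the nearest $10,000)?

σ_p² = 0.7²·2.55² + 0.3²·1.717² + 2·-0.08·0.7·0.3·2.55·1.717 = 3.3044 (%²).
σ_p = √3.3044 = 1.818%.
At 95%, z = 1.645.
VaR = 1.645 × 1.818% = 2.991%; on $75,000,000 that is $2,243,250.

$2,240,000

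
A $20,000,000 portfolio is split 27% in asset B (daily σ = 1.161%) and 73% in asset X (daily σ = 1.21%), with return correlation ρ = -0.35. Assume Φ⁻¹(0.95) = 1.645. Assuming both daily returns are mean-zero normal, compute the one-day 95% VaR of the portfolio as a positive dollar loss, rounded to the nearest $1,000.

$272,000

σ_p² = 0.27²·1.161² + 0.73²·1.21² + 2·-0.35·0.27·0.73·1.161·1.21 = 0.6847 (%²).
σ_p = √0.6847 = 0.827%.
VaR = 1.645 × 0.827% = 1.360%; on $20,000,000 that is $272,000.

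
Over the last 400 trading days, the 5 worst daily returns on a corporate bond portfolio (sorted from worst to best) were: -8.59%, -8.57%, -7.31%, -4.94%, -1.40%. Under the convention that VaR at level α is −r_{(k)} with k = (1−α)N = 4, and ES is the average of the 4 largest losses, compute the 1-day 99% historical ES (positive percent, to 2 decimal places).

7.35%

The 4 worst returns sum to -29.41%.
ES = −(-29.41%) / 4 = 7.3525% ≈ 7.35%.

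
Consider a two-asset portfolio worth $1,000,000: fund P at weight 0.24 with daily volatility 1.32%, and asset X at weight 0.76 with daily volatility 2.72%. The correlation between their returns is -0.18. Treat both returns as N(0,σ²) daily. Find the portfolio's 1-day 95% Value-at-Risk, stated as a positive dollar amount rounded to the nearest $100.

$33,500

σ_p² = 0.24²·1.32² + 0.76²·2.72² + 2·-0.18·0.24·0.76·1.32·2.72 = 4.1379 (%²).
σ_p = √4.1379 = 2.034%.
At 95%, z = 1.645.
VaR = 1.645 × 2.034% = 3.346%; on $1,000,000 that is $33,460.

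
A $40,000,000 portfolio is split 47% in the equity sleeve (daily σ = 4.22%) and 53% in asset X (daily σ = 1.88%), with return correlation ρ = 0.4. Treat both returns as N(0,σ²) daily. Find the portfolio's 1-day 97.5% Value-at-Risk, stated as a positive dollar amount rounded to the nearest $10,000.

$2,000,000

σ_p² = 0.47²·4.22² + 0.53²·1.88² + 2·0.4·0.47·0.53·4.22·1.88 = 6.5077 (%²).
σ_p = √6.5077 = 2.551%.
At 97.5%, z = 1.960.
VaR = 1.960 × 2.551% = 5.000%; on $40,000,000 that is $2,000,000.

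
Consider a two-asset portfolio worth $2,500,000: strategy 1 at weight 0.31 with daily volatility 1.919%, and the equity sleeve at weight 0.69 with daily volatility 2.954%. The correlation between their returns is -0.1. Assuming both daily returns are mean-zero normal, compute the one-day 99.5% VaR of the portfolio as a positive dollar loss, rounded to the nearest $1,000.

σ_p² = 0.31²·1.919² + 0.69²·2.954² + 2·-0.1·0.31·0.69·1.919·2.954 = 4.2659 (%²).
σ_p = √4.2659 = 2.065%.
At 99.5%, z = 2.576.
VaR = 2.576 × 2.065% = 5.319%; on $2,500,000 that is $132,975.

$133,000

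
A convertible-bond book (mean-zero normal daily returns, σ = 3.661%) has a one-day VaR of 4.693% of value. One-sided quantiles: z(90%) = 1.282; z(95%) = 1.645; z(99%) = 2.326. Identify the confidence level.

Implied z = VaR/σ = 4.693 / 3.661 = 1.282.
This matches z(90%) = 1.282.

90%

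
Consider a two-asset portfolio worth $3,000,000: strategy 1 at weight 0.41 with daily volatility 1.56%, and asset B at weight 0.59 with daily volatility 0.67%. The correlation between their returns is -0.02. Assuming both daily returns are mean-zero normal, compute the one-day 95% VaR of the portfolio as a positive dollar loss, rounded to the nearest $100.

$36,800

σ_p² = 0.41²·1.56² + 0.59²·0.67² + 2·-0.02·0.41·0.59·1.56·0.67 = 0.5552 (%²).
σ_p = √0.5552 = 0.745%.
At 95%, z = 1.645.
VaR = 1.645 × 0.745% = 1.226%; on $3,000,000 that is $36,780.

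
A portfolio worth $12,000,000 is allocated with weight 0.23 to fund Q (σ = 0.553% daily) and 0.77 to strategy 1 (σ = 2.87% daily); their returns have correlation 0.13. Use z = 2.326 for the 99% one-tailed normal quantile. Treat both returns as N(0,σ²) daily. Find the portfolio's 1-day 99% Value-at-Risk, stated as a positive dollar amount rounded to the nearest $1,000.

$622,000

σ_p² = 0.23²·0.553² + 0.77²·2.87² + 2·0.13·0.23·0.77·0.553·2.87 = 4.9729 (%²).
σ_p = √4.9729 = 2.230%.
VaR = 2.326 × 2.230% = 5.187%; on $12,000,000 that is $622,440.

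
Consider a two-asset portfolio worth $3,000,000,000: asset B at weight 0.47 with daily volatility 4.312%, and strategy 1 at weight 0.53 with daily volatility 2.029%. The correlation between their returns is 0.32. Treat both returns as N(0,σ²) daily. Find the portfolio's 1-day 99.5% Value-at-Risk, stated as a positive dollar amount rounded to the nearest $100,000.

$199,400,000

σ_p² = 0.47²·4.312² + 0.53²·2.029² + 2·0.32·0.47·0.53·4.312·2.029 = 6.6585 (%²).
σ_p = √6.6585 = 2.580%.
At 99.5%, z = 2.576.
VaR = 2.576 × 2.580% = 6.646%; on $3,000,000,000 that is $199,380,000.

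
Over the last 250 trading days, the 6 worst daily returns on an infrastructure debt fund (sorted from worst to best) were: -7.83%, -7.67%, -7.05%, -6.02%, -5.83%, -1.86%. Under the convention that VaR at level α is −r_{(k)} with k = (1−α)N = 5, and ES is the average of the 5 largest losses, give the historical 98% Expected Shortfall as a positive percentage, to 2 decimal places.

6.88%

The 5 worst returns sum to -34.40%.
ES = −(-34.40%) / 5 = 6.88%.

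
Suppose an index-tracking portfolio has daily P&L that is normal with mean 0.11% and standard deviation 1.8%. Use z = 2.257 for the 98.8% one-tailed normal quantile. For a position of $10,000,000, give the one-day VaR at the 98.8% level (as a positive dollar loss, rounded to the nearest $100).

VaR = −μ + z·σ = −(0.11%) + 2.257 × 1.8% = 3.953%.
On $10,000,000: 0.03953 × $10,000,000 = $395,300.

$395,300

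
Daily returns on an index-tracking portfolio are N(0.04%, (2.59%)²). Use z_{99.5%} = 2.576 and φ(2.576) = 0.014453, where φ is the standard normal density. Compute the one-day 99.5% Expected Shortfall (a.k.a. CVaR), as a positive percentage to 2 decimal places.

7.45%

Tail multiplier: φ(z)/(1−α) = 0.014453 / 0.005 = 2.891.
ES = −(0.04%) + 2.59% × 2.891 = 7.448%.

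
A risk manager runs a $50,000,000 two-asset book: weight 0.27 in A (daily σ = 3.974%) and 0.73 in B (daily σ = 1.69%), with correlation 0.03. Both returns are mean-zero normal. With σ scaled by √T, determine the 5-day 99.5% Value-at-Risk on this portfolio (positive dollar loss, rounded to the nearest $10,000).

σ_p = √(0.27²·3.974² + 0.73²·1.69² + 2·0.03·0.27·0.73·3.974·1.69) = 1.659%.
σ_{5d} = 1.659% × √5 = 3.710%.
z(99.5%) = 2.576.
VaR = 2.576 × 3.710% = 9.557%; on $50,000,000 that is $4,778,500.

$4,780,000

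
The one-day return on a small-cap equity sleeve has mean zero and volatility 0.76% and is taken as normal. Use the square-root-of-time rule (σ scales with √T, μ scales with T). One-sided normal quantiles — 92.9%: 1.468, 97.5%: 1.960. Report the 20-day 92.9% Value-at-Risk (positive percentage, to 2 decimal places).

4.99%

σ_{20d} = 0.76% × √20 = 3.399%.
VaR = 1.468 × 3.399% = 4.990%.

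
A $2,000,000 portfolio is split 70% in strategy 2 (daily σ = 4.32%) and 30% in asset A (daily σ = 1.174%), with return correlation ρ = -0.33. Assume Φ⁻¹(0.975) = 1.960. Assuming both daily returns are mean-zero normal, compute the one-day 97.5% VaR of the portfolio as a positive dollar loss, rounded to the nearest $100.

σ_p² = 0.7²·4.32² + 0.3²·1.174² + 2·-0.33·0.7·0.3·4.32·1.174 = 8.5657 (%²).
σ_p = √8.5657 = 2.927%.
VaR = 1.960 × 2.927% = 5.737%; on $2,000,000 that is $114,740.

$114,700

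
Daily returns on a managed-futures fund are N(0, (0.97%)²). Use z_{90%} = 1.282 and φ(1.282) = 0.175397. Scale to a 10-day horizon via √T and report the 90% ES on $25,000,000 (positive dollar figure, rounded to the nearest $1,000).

σ_{10d} = 0.97% × √10 = 3.067%.
ES multiplier = φ(z)/(1−α) = 0.175397/0.1 = 1.754.
ES = 3.067% × 1.754 = 5.380%; on $25,000,000: $1,345,000.

$1,345,000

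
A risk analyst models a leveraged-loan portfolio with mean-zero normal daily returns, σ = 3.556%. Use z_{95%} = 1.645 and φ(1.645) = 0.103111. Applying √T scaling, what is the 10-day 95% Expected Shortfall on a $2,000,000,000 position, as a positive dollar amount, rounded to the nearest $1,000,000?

$464,000,000

σ_{10d} = 3.556% × √10 = 11.245%.
ES multiplier = φ(z)/(1−α) = 0.103111/0.05 = 2.062.
ES = 11.245% × 2.062 = 23.187%; on $2,000,000,000: $463,740,000.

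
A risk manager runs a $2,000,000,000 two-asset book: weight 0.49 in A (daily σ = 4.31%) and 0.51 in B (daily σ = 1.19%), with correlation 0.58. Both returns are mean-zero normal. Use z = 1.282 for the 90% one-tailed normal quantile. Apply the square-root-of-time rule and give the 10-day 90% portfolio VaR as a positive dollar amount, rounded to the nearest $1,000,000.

σ_p = √(0.49²·4.31² + 0.51²·1.19² + 2·0.58·0.49·0.51·4.31·1.19) = 2.513%.
σ_{10d} = 2.513% × √10 = 7.947%.
VaR = 1.282 × 7.947% = 10.188%; on $2,000,000,000 that is $203,760,000.

$204,000,000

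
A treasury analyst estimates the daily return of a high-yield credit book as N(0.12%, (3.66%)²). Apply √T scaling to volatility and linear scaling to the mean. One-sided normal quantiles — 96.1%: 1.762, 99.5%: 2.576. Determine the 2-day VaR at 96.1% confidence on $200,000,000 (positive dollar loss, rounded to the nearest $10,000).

$17,760,000

σ_{2d} = 3.66% × √2 = 5.176%; μ_{2d} = 2 × 0.12% = 0.240%.
VaR = −(0.240%) + 1.762 × 5.176% = 8.880%.
On $200,000,000: 0.08880 × $200,000,000 = $17,760,000.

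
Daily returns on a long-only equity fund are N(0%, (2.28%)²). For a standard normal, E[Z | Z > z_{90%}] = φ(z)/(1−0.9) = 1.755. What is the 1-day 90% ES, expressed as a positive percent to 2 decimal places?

ES = 2.28% × 1.755 = 4.001%.

4.00%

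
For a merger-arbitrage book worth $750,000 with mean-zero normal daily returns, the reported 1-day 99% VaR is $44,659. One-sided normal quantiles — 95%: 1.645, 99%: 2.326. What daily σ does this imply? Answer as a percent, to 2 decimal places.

VaR as a fraction: $44,659 / $750,000 = 5.955%.
σ = VaR / z = 5.955% / 2.326 = 2.560%.

2.56%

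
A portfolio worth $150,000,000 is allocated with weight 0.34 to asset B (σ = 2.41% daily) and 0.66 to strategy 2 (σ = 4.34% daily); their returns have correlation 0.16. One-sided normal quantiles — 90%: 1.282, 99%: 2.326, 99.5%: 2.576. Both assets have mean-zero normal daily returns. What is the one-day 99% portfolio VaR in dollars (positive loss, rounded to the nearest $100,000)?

σ_p² = 0.34²·2.41² + 0.66²·4.34² + 2·0.16·0.34·0.66·2.41·4.34 = 9.6273 (%²).
σ_p = √9.6273 = 3.103%.
VaR = 2.326 × 3.103% = 7.218%; on $150,000,000 that is $10,827,000.

$10,800,000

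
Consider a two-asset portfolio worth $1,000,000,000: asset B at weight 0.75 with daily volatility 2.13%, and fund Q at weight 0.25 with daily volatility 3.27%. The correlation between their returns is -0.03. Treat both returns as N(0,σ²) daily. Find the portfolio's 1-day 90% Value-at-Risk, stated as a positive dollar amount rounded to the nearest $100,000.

σ_p² = 0.75²·2.13² + 0.25²·3.27² + 2·-0.03·0.75·0.25·2.13·3.27 = 3.1420 (%²).
σ_p = √3.1420 = 1.773%.
At 90%, z = 1.282.
VaR = 1.282 × 1.773% = 2.273%; on $1,000,000,000 that is $22,730,000.

$22,700,000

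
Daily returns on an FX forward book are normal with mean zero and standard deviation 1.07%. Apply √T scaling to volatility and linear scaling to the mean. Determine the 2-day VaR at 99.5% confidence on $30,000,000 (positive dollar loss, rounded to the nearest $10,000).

At 99.5%, z = 2.576.
σ_{2d} = 1.07% × √2 = 1.513%.
VaR = 2.576 × 1.513% = 3.897%.
On $30,000,000: 0.03897 × $30,000,000 = $1,169,100.

$1,170,000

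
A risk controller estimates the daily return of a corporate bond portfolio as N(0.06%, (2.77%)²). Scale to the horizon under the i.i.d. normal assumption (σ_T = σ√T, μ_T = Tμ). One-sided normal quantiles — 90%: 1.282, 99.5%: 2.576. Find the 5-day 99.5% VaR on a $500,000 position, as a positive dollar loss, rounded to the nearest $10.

σ_{5d} = 2.77% × √5 = 6.194%; μ_{5d} = 5 × 0.06% = 0.300%.
VaR = −(0.300%) + 2.576 × 6.194% = 15.656%.
On $500,000: 0.15656 × $500,000 = $78,280.

$78,280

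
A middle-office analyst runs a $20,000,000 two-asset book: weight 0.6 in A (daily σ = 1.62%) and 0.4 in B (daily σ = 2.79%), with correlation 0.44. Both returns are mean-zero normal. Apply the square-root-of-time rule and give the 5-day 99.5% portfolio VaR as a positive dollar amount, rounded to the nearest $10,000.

$2,040,000

σ_p = √(0.6²·1.62² + 0.4²·2.79² + 2·0.44·0.6·0.4·1.62·2.79) = 1.773%.
σ_{5d} = 1.773% × √5 = 3.965%.
z(99.5%) = 2.576.
VaR = 2.576 × 3.965% = 10.214%; on $20,000,000 that is $2,042,800.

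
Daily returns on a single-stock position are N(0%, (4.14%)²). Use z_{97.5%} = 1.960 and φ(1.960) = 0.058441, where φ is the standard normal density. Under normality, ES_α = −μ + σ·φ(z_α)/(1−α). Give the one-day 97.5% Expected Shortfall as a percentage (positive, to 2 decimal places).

Tail multiplier: φ(z)/(1−α) = 0.058441 / 0.025 = 2.338.
ES = 4.14% × 2.338 = 9.679%.

9.68%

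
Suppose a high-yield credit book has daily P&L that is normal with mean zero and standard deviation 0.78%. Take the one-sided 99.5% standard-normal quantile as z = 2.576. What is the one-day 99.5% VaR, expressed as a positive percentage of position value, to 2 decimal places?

2.01%

VaR = z·σ = 2.576 × 0.78% = 2.009%.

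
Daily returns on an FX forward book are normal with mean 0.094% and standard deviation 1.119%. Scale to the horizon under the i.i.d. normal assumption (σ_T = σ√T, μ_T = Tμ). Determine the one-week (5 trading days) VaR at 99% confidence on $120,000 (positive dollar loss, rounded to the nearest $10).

$6,420

At 99%, z = 2.326.
σ_{5d} = 1.119% × √5 = 2.502%; μ_{5d} = 5 × 0.094% = 0.470%.
VaR = −(0.470%) + 2.326 × 2.502% = 5.350%.
On $120,000: 0.05350 × $120,000 = $6,420.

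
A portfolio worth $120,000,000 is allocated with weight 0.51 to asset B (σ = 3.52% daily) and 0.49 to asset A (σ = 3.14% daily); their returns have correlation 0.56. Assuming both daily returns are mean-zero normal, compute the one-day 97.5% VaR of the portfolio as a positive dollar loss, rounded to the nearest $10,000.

$6,930,000

σ_p² = 0.51²·3.52² + 0.49²·3.14² + 2·0.56·0.51·0.49·3.52·3.14 = 8.6836 (%²).
σ_p = √8.6836 = 2.947%.
At 97.5%, z = 1.960.
VaR = 1.960 × 2.947% = 5.776%; on $120,000,000 that is $6,931,200.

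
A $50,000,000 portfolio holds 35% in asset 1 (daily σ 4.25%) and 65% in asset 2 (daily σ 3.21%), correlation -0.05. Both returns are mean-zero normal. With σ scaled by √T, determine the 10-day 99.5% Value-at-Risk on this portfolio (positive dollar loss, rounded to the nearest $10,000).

$10,190,000

σ_p = √(0.35²·4.25² + 0.65²·3.21² + 2·-0.05·0.35·0.65·4.25·3.21) = 2.501%.
σ_{10d} = 2.501% × √10 = 7.909%.
z(99.5%) = 2.576.
VaR = 2.576 × 7.909% = 20.374%; on $50,000,000 that is $10,187,000.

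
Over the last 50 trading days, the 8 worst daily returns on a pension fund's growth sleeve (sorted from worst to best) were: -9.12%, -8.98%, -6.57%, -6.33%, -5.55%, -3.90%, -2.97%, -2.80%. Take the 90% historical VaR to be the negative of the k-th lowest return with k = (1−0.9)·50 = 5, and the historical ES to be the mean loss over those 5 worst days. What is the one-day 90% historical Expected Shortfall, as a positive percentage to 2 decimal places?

The 5 worst returns sum to -36.55%.
ES = −(-36.55%) / 5 = 7.31%.

7.31%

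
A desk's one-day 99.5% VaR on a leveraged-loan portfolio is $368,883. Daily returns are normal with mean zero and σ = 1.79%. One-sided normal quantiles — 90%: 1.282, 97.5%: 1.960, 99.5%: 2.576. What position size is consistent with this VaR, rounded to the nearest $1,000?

VaR as a fraction of value: z·σ = 2.576 × 1.79% = 4.61104%.
Position = $368,883 / 0.0461104 = $7,999,996.

$8,000,000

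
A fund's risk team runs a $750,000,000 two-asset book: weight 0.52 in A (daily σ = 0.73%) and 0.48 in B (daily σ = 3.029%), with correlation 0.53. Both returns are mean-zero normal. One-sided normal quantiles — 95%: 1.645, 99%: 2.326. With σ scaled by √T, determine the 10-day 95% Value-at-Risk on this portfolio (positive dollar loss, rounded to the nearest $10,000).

σ_p = √(0.52²·0.73² + 0.48²·3.029² + 2·0.53·0.52·0.48·0.73·3.029) = 1.686%.
σ_{10d} = 1.686% × √10 = 5.332%.
VaR = 1.645 × 5.332% = 8.771%; on $750,000,000 that is $65,782,500.

$65,780,000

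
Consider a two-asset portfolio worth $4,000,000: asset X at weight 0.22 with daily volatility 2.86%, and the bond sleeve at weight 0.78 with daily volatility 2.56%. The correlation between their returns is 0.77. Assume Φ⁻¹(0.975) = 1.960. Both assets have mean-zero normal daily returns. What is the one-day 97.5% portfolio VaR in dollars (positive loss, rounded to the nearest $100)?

σ_p² = 0.22²·2.86² + 0.78²·2.56² + 2·0.77·0.22·0.78·2.86·2.56 = 6.3179 (%²).
σ_p = √6.3179 = 2.514%.
VaR = 1.960 × 2.514% = 4.927%; on $4,000,000 that is $197,080.

$197,100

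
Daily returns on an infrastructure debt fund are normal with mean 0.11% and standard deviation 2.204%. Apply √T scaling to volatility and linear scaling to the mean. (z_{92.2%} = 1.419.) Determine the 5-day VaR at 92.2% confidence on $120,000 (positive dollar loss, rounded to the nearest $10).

σ_{5d} = 2.204% × √5 = 4.928%; μ_{5d} = 5 × 0.11% = 0.550%.
VaR = −(0.550%) + 1.419 × 4.928% = 6.443%.
On $120,000: 0.06443 × $120,000 = $7,732.

$7,730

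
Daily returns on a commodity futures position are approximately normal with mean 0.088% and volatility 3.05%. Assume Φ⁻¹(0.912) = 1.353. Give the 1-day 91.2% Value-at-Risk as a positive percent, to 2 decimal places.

VaR = −μ + z·σ = −(0.088%) + 1.353 × 3.05% = 4.039%.

4.04%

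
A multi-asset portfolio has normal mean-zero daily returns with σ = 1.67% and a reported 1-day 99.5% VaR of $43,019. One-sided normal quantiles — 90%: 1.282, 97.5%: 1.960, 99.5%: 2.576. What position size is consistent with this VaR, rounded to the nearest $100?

VaR as a fraction of value: z·σ = 2.576 × 1.67% = 4.30192%.
Position = $43,019 / 0.0430192 = $999,995.

$1,000,000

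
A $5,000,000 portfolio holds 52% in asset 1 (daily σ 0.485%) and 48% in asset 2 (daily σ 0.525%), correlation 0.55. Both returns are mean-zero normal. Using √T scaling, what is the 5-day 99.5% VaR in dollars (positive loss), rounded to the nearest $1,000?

σ_p = √(0.52²·0.485² + 0.48²·0.525² + 2·0.55·0.52·0.48·0.485·0.525) = 0.444%.
σ_{5d} = 0.444% × √5 = 0.993%.
z(99.5%) = 2.576.
VaR = 2.576 × 0.993% = 2.558%; on $5,000,000 that is $127,900.

$128,000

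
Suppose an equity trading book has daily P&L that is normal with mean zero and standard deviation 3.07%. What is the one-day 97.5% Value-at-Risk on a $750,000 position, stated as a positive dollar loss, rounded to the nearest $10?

$45,130

At 97.5% one-sided, z = 1.960.
VaR = z·σ = 1.960 × 3.07% = 6.017%.
On $750,000: 0.06017 × $750,000 = $45,128.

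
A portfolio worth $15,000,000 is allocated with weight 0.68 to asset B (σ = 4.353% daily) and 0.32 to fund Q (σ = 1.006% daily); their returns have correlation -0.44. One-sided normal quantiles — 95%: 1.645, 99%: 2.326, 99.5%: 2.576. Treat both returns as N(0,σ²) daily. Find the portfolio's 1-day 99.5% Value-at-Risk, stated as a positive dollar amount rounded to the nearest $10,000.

$1,090,000

σ_p² = 0.68²·4.353² + 0.32²·1.006² + 2·-0.44·0.68·0.32·4.353·1.006 = 8.0269 (%²).
σ_p = √8.0269 = 2.833%.
VaR = 2.576 × 2.833% = 7.298%; on $15,000,000 that is $1,094,700.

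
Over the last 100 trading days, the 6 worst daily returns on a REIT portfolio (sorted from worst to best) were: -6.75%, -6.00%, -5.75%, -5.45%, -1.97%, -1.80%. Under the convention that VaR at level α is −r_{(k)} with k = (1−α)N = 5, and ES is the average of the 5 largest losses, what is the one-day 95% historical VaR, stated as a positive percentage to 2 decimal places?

1.97%

k = 5; the 5th lowest return is -1.97%, so VaR = 1.97%.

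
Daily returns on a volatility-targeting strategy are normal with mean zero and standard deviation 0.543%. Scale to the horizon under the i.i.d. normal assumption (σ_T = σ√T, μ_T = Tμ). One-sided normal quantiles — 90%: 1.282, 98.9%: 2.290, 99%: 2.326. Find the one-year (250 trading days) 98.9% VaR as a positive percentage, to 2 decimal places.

19.66%

σ_{250d} = 0.543% × √250 = 8.586%.
VaR = 2.290 × 8.586% = 19.662%.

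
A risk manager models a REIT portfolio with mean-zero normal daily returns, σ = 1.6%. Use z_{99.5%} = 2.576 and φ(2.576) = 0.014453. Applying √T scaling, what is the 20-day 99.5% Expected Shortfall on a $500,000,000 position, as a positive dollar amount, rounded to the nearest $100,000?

σ_{20d} = 1.6% × √20 = 7.155%.
ES multiplier = φ(z)/(1−α) = 0.014453/0.005 = 2.891.
ES = 7.155% × 2.891 = 20.685%; on $500,000,000: $103,425,000.

$103,400,000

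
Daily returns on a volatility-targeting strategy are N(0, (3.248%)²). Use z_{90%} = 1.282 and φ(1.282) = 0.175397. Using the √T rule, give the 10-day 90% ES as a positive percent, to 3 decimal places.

σ_{10d} = 3.248% × √10 = 10.271%.
ES multiplier = φ(z)/(1−α) = 0.175397/0.1 = 1.754.
ES = 10.271% × 1.754 = 18.015%.

18.015%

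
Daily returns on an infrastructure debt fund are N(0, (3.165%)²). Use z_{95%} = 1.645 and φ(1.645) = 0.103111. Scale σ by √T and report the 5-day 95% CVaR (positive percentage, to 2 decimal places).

14.59%

σ_{5d} = 3.165% × √5 = 7.077%.
ES multiplier = φ(z)/(1−α) = 0.103111/0.05 = 2.062.
ES = 7.077% × 2.062 = 14.593%.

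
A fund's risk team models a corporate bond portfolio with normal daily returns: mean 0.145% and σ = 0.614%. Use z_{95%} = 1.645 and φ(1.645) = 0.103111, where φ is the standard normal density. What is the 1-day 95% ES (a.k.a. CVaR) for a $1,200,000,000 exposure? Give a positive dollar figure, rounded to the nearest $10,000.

Tail multiplier: φ(z)/(1−α) = 0.103111 / 0.05 = 2.062.
ES = −(0.145%) + 0.614% × 2.062 = 1.121%.
On $1,200,000,000: 0.01121 × $1,200,000,000 = $13,452,000.

$13,450,000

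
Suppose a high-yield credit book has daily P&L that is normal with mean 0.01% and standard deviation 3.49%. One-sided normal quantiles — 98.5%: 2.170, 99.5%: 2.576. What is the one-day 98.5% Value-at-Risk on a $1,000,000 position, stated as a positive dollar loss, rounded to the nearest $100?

$75,600

VaR = −μ + z·σ = −(0.01%) + 2.170 × 3.49% = 7.563%.
On $1,000,000: 0.07563 × $1,000,000 = $75,630.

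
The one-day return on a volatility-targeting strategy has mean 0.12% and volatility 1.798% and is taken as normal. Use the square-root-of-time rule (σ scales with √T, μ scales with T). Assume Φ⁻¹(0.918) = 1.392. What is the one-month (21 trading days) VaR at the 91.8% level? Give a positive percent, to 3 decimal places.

8.949%

σ_{21d} = 1.798% × √21 = 8.239%; μ_{21d} = 21 × 0.12% = 2.520%.
VaR = −(2.520%) + 1.392 × 8.239% = 8.949%.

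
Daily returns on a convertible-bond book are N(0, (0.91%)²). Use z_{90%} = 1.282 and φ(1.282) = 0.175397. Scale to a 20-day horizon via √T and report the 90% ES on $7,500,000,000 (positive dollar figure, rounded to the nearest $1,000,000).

$535,000,000

σ_{20d} = 0.91% × √20 = 4.070%.
ES multiplier = φ(z)/(1−α) = 0.175397/0.1 = 1.754.
ES = 4.070% × 1.754 = 7.139%; on $7,500,000,000: $535,425,000.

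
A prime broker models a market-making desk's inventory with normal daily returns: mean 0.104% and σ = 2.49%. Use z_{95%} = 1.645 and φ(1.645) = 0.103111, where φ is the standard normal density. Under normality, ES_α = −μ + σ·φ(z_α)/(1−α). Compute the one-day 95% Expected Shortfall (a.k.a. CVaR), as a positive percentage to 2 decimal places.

5.03%

Tail multiplier: φ(z)/(1−α) = 0.103111 / 0.05 = 2.062.
ES = −(0.104%) + 2.49% × 2.062 = 5.030%.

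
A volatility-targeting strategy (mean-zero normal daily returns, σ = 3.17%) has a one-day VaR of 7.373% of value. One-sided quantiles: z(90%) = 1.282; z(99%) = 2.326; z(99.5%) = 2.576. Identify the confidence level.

Implied z = VaR/σ = 7.373 / 3.17 = 2.326.
This matches z(99%) = 2.326.

99%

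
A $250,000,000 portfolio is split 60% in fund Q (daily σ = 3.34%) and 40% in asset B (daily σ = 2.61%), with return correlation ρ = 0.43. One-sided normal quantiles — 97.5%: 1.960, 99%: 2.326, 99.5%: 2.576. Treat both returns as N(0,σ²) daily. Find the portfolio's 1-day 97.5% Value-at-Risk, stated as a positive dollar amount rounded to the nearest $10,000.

$12,880,000

σ_p² = 0.6²·3.34² + 0.4²·2.61² + 2·0.43·0.6·0.4·3.34·2.61 = 6.9052 (%²).
σ_p = √6.9052 = 2.628%.
VaR = 1.960 × 2.628% = 5.151%; on $250,000,000 that is $12,877,500.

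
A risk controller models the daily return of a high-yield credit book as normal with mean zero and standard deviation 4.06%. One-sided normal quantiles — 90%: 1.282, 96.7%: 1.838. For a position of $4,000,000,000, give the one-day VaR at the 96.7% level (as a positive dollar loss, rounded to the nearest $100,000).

$298,500,000

VaR = z·σ = 1.838 × 4.06% = 7.462%.
On $4,000,000,000: 0.07462 × $4,000,000,000 = $298,480,000.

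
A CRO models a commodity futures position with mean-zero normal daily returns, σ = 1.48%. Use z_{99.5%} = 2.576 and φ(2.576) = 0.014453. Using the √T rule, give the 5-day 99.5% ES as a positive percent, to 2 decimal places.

σ_{5d} = 1.48% × √5 = 3.309%.
ES multiplier = φ(z)/(1−α) = 0.014453/0.005 = 2.891.
ES = 3.309% × 2.891 = 9.566%.

9.57%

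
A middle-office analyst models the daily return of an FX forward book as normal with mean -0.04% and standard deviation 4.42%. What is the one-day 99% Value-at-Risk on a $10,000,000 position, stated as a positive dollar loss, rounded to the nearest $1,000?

$1,032,000

At 99% one-sided, z = 2.326.
VaR = −μ + z·σ = −(-0.04%) + 2.326 × 4.42% = 10.321%.
On $10,000,000: 0.10321 × $10,000,000 = $1,032,100.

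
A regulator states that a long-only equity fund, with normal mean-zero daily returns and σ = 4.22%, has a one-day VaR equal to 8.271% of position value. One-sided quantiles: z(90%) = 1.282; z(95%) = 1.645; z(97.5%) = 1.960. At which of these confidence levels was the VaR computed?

97.5%

Implied z = VaR/σ = 8.271 / 4.22 = 1.960.
This matches z(97.5%) = 1.960.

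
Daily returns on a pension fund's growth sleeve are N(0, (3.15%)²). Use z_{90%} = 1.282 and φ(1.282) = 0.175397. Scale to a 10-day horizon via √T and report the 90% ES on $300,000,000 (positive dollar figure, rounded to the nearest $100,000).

σ_{10d} = 3.15% × √10 = 9.961%.
ES multiplier = φ(z)/(1−α) = 0.175397/0.1 = 1.754.
ES = 9.961% × 1.754 = 17.472%; on $300,000,000: $52,416,000.

$52,400,000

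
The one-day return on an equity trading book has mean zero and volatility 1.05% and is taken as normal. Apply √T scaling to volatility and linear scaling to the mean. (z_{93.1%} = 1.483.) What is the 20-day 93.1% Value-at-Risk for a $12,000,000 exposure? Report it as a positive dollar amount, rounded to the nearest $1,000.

$836,000

σ_{20d} = 1.05% × √20 = 4.696%.
VaR = 1.483 × 4.696% = 6.964%.
On $12,000,000: 0.06964 × $12,000,000 = $835,680.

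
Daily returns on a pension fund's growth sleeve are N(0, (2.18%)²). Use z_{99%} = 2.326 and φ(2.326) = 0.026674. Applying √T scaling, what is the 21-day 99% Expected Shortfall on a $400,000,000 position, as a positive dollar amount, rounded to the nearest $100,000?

$106,600,000

σ_{21d} = 2.18% × √21 = 9.990%.
ES multiplier = φ(z)/(1−α) = 0.026674/0.01 = 2.667.
ES = 9.990% × 2.667 = 26.643%; on $400,000,000: $106,572,000.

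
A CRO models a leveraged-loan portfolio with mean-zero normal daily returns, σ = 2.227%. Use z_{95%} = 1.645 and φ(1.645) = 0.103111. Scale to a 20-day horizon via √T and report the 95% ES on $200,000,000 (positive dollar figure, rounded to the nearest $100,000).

$41,100,000

σ_{20d} = 2.227% × √20 = 9.959%.
ES multiplier = φ(z)/(1−α) = 0.103111/0.05 = 2.062.
ES = 9.959% × 2.062 = 20.535%; on $200,000,000: $41,070,000.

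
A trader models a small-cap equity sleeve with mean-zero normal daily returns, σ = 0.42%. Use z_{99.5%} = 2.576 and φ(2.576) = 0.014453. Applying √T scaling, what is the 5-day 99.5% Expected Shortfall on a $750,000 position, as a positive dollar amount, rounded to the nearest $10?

$20,360

σ_{5d} = 0.42% × √5 = 0.939%.
ES multiplier = φ(z)/(1−α) = 0.014453/0.005 = 2.891.
ES = 0.939% × 2.891 = 2.715%; on $750,000: $20,362.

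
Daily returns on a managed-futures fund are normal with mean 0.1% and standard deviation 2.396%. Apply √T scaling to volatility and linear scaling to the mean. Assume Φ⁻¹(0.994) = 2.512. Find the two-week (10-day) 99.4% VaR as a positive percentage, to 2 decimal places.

σ_{10d} = 2.396% × √10 = 7.577%; μ_{10d} = 10 × 0.1% = 1.000%.
VaR = −(1.000%) + 2.512 × 7.577% = 18.033%.

18.03%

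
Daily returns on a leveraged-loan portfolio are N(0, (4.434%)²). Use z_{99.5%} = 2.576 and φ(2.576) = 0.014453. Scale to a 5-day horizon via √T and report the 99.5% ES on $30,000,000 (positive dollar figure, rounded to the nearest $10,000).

σ_{5d} = 4.434% × √5 = 9.915%.
ES multiplier = φ(z)/(1−α) = 0.014453/0.005 = 2.891.
ES = 9.915% × 2.891 = 28.664%; on $30,000,000: $8,599,200.

$8,600,000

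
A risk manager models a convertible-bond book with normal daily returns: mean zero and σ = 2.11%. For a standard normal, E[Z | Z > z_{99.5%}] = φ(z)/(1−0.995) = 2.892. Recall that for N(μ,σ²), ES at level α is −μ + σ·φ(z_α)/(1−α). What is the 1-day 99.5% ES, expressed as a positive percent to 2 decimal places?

ES = 2.11% × 2.892 = 6.102%.

6.10%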